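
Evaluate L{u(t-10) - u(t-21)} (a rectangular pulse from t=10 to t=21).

L{u(t-a)} = e^(-as)/s. L{u(t-10) - u(t-21)} = (e^(-10s) - e^(-21s))/s

Final answer: (e^(-10s) - e^(-21s))/s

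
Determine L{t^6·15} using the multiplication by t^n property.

L{15} = 15/s. d^1/ds^1[1/s] = -1/s². d^2/ds^2[1/s] = 2/s^3. d^3/ds^3[1/s] = -6/s^4. d^4/ds^4[1/s] = 24/s^5. d^5/ds^5[1/s] = -120/s^6. d^6/ds^6[1/s] = 720/s^7. So L{t^6} = (-1)^{6}·720/s^7 = 720/s^7. Then L{t^6·15} = 15·720/s^7 = 10800/s^7

Final answer: 10800/s^7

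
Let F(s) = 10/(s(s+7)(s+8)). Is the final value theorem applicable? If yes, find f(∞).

Poles of sF(s) = 10/((s+7)(s+8)) are at s = -7 and s = -8, both in the left half-plane. Theorem applies. f(∞) = lim_{s→0} sF(s) = 10/(7·8) = 5/28

Final answer: 5/28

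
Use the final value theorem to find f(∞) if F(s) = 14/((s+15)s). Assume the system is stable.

f(∞) = lim_{s→0} sF(s) = lim_{s→0} 14/(s+15) = 14/15

Final answer: 14/15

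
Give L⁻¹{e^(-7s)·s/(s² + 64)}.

L⁻¹{s/(s² + 64)} = cos(8t). By the time shift theorem, L⁻¹{e^(-as)F(s)} = u(t-a)f(t-a) with a=7, so L⁻¹{e^(-7s)·s/(s² + 64)} = u(t-7)·cos(8(t-7))

Final answer: u(t-7)·cos(8(t-7))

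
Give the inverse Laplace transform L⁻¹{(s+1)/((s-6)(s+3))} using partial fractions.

Using partial fractions, f(t) = (7e^(6t) + 2e^(-3t))/9

Final answer: (7e^(6t) + 2e^(-3t))/9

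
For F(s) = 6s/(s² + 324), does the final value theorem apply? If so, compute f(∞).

The final value theorem requires all poles of sF(s) in the left half-plane. sF(s) = 6s²/(s² + 324) has poles at s = ±18i (imaginary axis). Theorem does NOT apply (oscillatory system).

Final answer: Not applicable (oscillatory)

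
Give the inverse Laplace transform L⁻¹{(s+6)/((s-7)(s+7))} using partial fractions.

Using partial fractions, f(t) = (13e^(7t) + e^(-7t))/14

Final answer: (13e^(7t) + e^(-7t))/14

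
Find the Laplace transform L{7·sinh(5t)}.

L{sinh(ωt)} = ω/(s² - ω²), so L{sinh(5t)} = 5/(s² - 25). Then L{7·sinh(5t)} = 7·5/(s² - 25) = 35/(s² - 25)

Final answer: 35/(s² - 25)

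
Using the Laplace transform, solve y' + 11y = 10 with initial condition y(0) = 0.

sY + 11Y = 10/s. Y = 10/(s(s+11)). Partial fractions: Y = 10/11/s - 10/11/(s+11)

Final answer: y(t) = 10/11(1 - e^(-11t))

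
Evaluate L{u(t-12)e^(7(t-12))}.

u(t-a)f(t-a) with f(t)=e^(7t). L{e^(7t)} = 1/(s-7). By time shift: e^(-12s)/(s-7)

Final answer: e^(-12s)/(s-7)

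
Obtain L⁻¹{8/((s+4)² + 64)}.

Form: b/((s-a)² + b²) → e^(at)sin(bt). With a=-4, b=8

Final answer: e^(-4t)·sin(8t)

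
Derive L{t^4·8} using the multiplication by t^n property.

L{8} = 8/s. d^1/ds^1[1/s] = -1/s². d^2/ds^2[1/s] = 2/s^3. d^3/ds^3[1/s] = -6/s^4. d^4/ds^4[1/s] = 24/s^5. So L{t^4} = (-1)^{4}·24/s^5 = 24/s^5. Then L{t^4·8} = 8·24/s^5 = 192/s^5

Final answer: 192/s^5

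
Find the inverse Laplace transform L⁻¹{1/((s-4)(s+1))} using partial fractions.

Decompose: A/(s-4) + B/(s+1). A = 1/5, B = -1/5. f(t) = (e^(4t) - e^(-t))/5

Final answer: (e^(4t) - e^(-t))/5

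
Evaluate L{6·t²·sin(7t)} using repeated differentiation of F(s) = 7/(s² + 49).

F(s) = 7/(s² + 49). F'(s) = -14s/(s² + 49)². F''(s) = -14(49 - 3s²)/(s² + 49)³ = (42s² - 686)/(s² + 49)³. So L{t²·sin(7t)} = (-1)² F''(s) = (42s² - 686)/(s² + 49)³. Then L{6·t²·sin(7t)} = 6·(42s² - 686)/(s² + 49)³ = (252s² - 4116)/(s² + 49)³

Final answer: (252s² - 4116)/(s² + 49)³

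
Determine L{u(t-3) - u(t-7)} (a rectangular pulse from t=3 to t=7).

L{u(t-a)} = e^(-as)/s. L{u(t-3) - u(t-7)} = (e^(-3s) - e^(-7s))/s

Final answer: (e^(-3s) - e^(-7s))/s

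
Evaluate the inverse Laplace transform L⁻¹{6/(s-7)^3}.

L⁻¹{n!/(s-a)^(n+1)} = t^n·e^(at) with n=2, a=7. So L⁻¹{2/(s-7)^3} = t^2·e^(7t), and L⁻¹{6/(s-7)^3} = (6/2)·t^2·e^(7t) = 3·t^2·e^(7t)

Final answer: 3·t^2·e^(7t)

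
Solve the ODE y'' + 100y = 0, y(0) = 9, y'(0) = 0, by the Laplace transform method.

L{y''} + 100L{y} = 0. s²Y - 9s - 0 + 100Y = 0. Y(s² + 100) = 9s. Y = (9s)/(s² + 100). Inverting: y(t) = 9cos(10t)

Final answer: y(t) = 9cos(10t)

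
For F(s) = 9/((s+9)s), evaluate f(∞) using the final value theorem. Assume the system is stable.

f(∞) = lim_{s→0} sF(s) = lim_{s→0} 9/(s+9) = 1

Final answer: 1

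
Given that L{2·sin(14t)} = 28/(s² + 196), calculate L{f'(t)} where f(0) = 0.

L{f'(t)} = s·F(s) - f(0) = s·28/(s² + 196) - 0 = 28s/(s² + 196)

Final answer: 28s/(s² + 196)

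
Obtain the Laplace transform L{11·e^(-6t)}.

L{e^(at)} = 1/(s-a), so L{e^(-6t)} = 1/(s+6). Then L{11·e^(-6t)} = 11/(s+6)

Final answer: 11/(s+6)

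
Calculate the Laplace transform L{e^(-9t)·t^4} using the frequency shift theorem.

L{e^(at)·t^n} = n!/(s-a)^(n+1), so L{e^(-9t)·t^4} = 24/(s+9)^5

Final answer: 24/(s+9)^5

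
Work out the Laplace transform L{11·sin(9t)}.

L{sin(ωt)} = ω/(s² + ω²), so L{sin(9t)} = 9/(s² + 81). Then L{11·sin(9t)} = 11·9/(s² + 81) = 99/(s² + 81)

Final answer: 99/(s² + 81)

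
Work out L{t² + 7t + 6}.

L{t² + 7t + 6} = 2/s³ + 7/s² + 6/s = 2/s³ + 7/s² + 6/s

Final answer: 2/s³ + 7/s² + 6/s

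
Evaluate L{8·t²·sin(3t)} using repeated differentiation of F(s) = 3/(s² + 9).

F(s) = 3/(s² + 9). F'(s) = -6s/(s² + 9)². F''(s) = -6(9 - 3s²)/(s² + 9)³ = (18s² - 54)/(s² + 9)³. So L{t²·sin(3t)} = (-1)² F''(s) = (18s² - 54)/(s² + 9)³. Then L{8·t²·sin(3t)} = 8·(18s² - 54)/(s² + 9)³ = (144s² - 432)/(s² + 9)³

Final answer: (144s² - 432)/(s² + 9)³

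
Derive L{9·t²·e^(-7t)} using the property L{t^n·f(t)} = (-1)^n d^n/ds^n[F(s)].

L{e^(-7t)} = 1/(s+7). d/ds[1/(s+7)] = -1/(s+7)². d²/ds²[1/(s+7)] = 2/(s+7)³. So L{t²·e^(-7t)} = (-1)² · 2/(s+7)³ = 2/(s+7)³. Then L{9·t²·e^(-7t)} = 9·2/(s+7)³ = 18/(s+7)³

Final answer: 18/(s+7)³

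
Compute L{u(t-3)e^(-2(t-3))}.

u(t-a)f(t-a) with f(t)=e^(-2t). L{e^(-2t)} = 1/(s+2). By time shift: e^(-3s)/(s+2)

Final answer: e^(-3s)/(s+2)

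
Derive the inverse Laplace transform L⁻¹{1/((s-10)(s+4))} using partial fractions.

Decompose: A/(s-10) + B/(s+4). A = 1/14, B = -1/14. f(t) = (e^(10t) - e^(-4t))/14

Final answer: (e^(10t) - e^(-4t))/14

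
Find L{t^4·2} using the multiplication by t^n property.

L{2} = 2/s. d^1/ds^1[1/s] = -1/s². d^2/ds^2[1/s] = 2/s^3. d^3/ds^3[1/s] = -6/s^4. d^4/ds^4[1/s] = 24/s^5. So L{t^4} = (-1)^{4}·24/s^5 = 24/s^5. Then L{t^4·2} = 2·24/s^5 = 48/s^5

Final answer: 48/s^5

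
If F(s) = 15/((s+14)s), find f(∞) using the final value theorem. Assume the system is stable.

f(∞) = lim_{s→0} sF(s) = lim_{s→0} 15/(s+14) = 15/14

Final answer: 15/14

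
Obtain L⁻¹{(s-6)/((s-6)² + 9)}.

Using frequency shift: L⁻¹{(s-a)/((s-a)² + b²)} = e^(at)cos(bt). Here a=6, b=3

Final answer: e^(6t)·cos(3t)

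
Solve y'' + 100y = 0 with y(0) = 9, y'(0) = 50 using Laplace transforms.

L{y''} + 100L{y} = 0. s²Y - 9s - 50 + 100Y = 0. Y(s² + 100) = 9s + 50. Y = (9s + 50)/(s² + 100). Inverting: y(t) = 9cos(10t) + 5sin(10t)

Final answer: y(t) = 9cos(10t) + 5sin(10t)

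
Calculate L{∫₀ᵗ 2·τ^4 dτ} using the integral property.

L{∫₀ᵗ f(τ)dτ} = F(s)/s with f(t) = 2t^4. F(s) = 48/s^5, so L{∫₀ᵗ 2·τ^4 dτ} = (48/s^5)/s = 48/s^6. (Check: ∫₀ᵗ 2·τ^4 dτ = 2t^5/5.)

Final answer: 48/s^6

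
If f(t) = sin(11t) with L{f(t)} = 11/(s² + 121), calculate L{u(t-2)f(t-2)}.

Time shift theorem: L{u(t-a)f(t-a)} = e^(-as)F(s). Here a=2, F(s) = 11/(s² + 121), so L{u(t-2)f(t-2)} = e^(-2s)·11/(s² + 121)

Final answer: e^(-2s)·11/(s² + 121)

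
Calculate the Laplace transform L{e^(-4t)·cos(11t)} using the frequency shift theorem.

Frequency shift: L{e^(at)f(t)} = F(s-a). L{e^(-4t)·cos(11t)} = (s+4)/((s+4)² + 121)

Final answer: (s+4)/((s+4)² + 121)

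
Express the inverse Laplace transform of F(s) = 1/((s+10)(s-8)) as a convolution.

1/((s+10)(s-8)) = (1/(s+10))·(1/(s-8)) = L{e^(-10t)}·L{e^(8t)}. So f(t) = e^(-10t)*e^(8t) = ∫₀ᵗ e^(-10τ)·e^(8(t-τ)) dτ

Final answer: ∫₀ᵗ e^(-10τ)·e^(8(t-τ)) dτ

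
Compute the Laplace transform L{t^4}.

L{t^n} = n!/s^(n+1), so L{t^4} = 24/s^5

Final answer: 24/s^5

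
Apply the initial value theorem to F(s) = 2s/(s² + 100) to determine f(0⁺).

f(0⁺) = lim_{s→∞} s·2s/(s² + 100) = lim_{s→∞} 2s²/(s² + 100) = 2

Final answer: 2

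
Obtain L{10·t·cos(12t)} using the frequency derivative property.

L{cos(12t)} = s/(s² + 144). Derivative: d/ds[s/(s² + 144)] = [(s² + 144) - s·2s]/(s² + 144)² = (144 - s²)/(s² + 144)². So L{t·cos(12t)} = -F'(s) = (s² - 144)/(s² + 144)². Then L{10·t·cos(12t)} = 10·(s² - 144)/(s² + 144)²

Final answer: 10·(s² - 144)/(s² + 144)²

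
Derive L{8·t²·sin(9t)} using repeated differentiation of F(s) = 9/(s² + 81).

F(s) = 9/(s² + 81). F'(s) = -18s/(s² + 81)². F''(s) = -18(81 - 3s²)/(s² + 81)³ = (54s² - 1458)/(s² + 81)³. So L{t²·sin(9t)} = (-1)² F''(s) = (54s² - 1458)/(s² + 81)³. Then L{8·t²·sin(9t)} = 8·(54s² - 1458)/(s² + 81)³ = (432s² - 11664)/(s² + 81)³

Final answer: (432s² - 11664)/(s² + 81)³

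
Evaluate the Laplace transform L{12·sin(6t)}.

L{sin(ωt)} = ω/(s² + ω²), so L{sin(6t)} = 6/(s² + 36). Then L{12·sin(6t)} = 12·6/(s² + 36) = 72/(s² + 36)

Final answer: 72/(s² + 36)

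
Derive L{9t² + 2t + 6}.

L{9t² + 2t + 6} = 9·2/s³ + 2/s² + 6/s = 18/s³ + 2/s² + 6/s

Final answer: 18/s³ + 2/s² + 6/s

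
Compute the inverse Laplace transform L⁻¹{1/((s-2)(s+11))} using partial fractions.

Decompose: A/(s-2) + B/(s+11). A = 1/13, B = -1/13. f(t) = (e^(2t) - e^(-11t))/13

Final answer: (e^(2t) - e^(-11t))/13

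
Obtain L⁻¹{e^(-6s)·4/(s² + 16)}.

L⁻¹{4/(s² + 16)} = sin(4t). By the time shift theorem, L⁻¹{e^(-as)F(s)} = u(t-a)f(t-a) with a=6, so L⁻¹{e^(-6s)·4/(s² + 16)} = u(t-6)·sin(4(t-6))

Final answer: u(t-6)·sin(4(t-6))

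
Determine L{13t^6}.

L{t^n} = n!/s^(n+1). So L{13t^6} = 13·6!/s^7 = 9360/s^7

Final answer: 9360/s^7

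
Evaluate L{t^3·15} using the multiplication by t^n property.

L{15} = 15/s. d^1/ds^1[1/s] = -1/s². d^2/ds^2[1/s] = 2/s^3. d^3/ds^3[1/s] = -6/s^4. So L{t^3} = (-1)^{3}·-6/s^4 = 6/s^4. Then L{t^3·15} = 15·6/s^4 = 90/s^4

Final answer: 90/s^4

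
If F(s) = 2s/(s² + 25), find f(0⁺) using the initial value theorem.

f(0⁺) = lim_{s→∞} s·2s/(s² + 25) = lim_{s→∞} 2s²/(s² + 25) = 2

Final answer: 2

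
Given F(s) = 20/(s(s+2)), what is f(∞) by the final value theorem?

f(∞) = lim_{s→0} s·20/(s(s+2)) = lim_{s→0} 20/(s+2) = 20/2 = 10

Final answer: 10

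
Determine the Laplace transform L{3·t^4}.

L{t^n} = n!/s^(n+1), so L{t^4} = 24/s^5. Then L{3·t^4} = 3·24/s^5 = 72/s^5

Final answer: 72/s^5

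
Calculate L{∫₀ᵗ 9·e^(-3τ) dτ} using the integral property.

L{∫₀ᵗ f(τ)dτ} = F(s)/s with F(s) = 9/(s+3), so L{∫₀ᵗ 9·e^(-3τ) dτ} = 9/(s(s+3))

Final answer: 9/(s(s+3))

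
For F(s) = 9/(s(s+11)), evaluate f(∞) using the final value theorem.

f(∞) = lim_{s→0} s·9/(s(s+11)) = lim_{s→0} 9/(s+11) = 9/11 = 9/11

Final answer: 9/11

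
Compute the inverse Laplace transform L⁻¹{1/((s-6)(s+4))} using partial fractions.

Decompose: A/(s-6) + B/(s+4). A = 1/10, B = -1/10. f(t) = (e^(6t) - e^(-4t))/10

Final answer: (e^(6t) - e^(-4t))/10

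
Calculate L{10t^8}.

L{t^n} = n!/s^(n+1). So L{10t^8} = 10·8!/s^9 = 403200/s^9

Final answer: 403200/s^9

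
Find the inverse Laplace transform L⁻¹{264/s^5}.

L⁻¹{n!/s^(n+1)} = t^n with n=4. So L⁻¹{24/s^5} = t^4, and L⁻¹{264/s^5} = (264/24)·t^4 = 11·t^4

Final answer: 11·t^4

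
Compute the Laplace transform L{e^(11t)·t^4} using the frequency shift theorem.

L{e^(at)·t^n} = n!/(s-a)^(n+1), so L{e^(11t)·t^4} = 24/(s-11)^5

Final answer: 24/(s-11)^5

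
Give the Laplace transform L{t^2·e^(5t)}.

L{t^n·e^(at)} = n!/(s-a)^(n+1), so L{t^2·e^(5t)} = 2/(s-5)^3

Final answer: 2/(s-5)^3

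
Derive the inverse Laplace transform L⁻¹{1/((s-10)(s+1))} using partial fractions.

Decompose: A/(s-10) + B/(s+1). A = 1/11, B = -1/11. f(t) = (e^(10t) - e^(-t))/11

Final answer: (e^(10t) - e^(-t))/11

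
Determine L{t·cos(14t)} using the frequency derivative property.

L{cos(14t)} = s/(s² + 196). Derivative: d/ds[s/(s² + 196)] = [(s² + 196) - s·2s]/(s² + 196)² = (196 - s²)/(s² + 196)². So L{t·cos(14t)} = -F'(s) = (s² - 196)/(s² + 196)²

Final answer: (s² - 196)/(s² + 196)²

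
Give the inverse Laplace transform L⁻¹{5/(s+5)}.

L⁻¹{1/(s-a)} = e^(at), so L⁻¹{1/(s+5)} = e^(-5t), and L⁻¹{5/(s+5)} = 5·e^(-5t)

Final answer: 5·e^(-5t)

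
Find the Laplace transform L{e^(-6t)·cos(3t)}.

L{e^(at)·cos(ωt)} = (s-a)/((s-a)² + ω²), so L{e^(-6t)·cos(3t)} = (s+6)/((s+6)² + 9)

Final answer: (s+6)/((s+6)² + 9)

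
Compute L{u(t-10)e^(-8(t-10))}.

u(t-a)f(t-a) with f(t)=e^(-8t). L{e^(-8t)} = 1/(s+8). By time shift: e^(-10s)/(s+8)

Final answer: e^(-10s)/(s+8)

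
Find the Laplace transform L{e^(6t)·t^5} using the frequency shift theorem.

L{e^(at)·t^n} = n!/(s-a)^(n+1), so L{e^(6t)·t^5} = 120/(s-6)^6

Final answer: 120/(s-6)^6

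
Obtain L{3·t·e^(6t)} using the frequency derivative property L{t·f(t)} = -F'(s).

L{e^(6t)} = 1/(s-6). By frequency derivative: L{t·e^(6t)} = -d/ds[1/(s-6)] = -(-1)/(s-6)² = 1/(s-6)². Then L{3·t·e^(6t)} = 3·1/(s-6)² = 3/(s-6)²

Final answer: 3/(s-6)²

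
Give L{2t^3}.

L{t^n} = n!/s^(n+1). So L{2t^3} = 2·3!/s^4 = 12/s^4

Final answer: 12/s^4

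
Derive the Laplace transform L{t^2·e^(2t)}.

L{t^n·e^(at)} = n!/(s-a)^(n+1), so L{t^2·e^(2t)} = 2/(s-2)^3

Final answer: 2/(s-2)^3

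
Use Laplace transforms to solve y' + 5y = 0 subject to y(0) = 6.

L{y'} + 5L{y} = 0. sY - 6 + 5Y = 0. Y(s+5) = 6. Y = 6/(s+5)

Final answer: y(t) = 6e^(-5t)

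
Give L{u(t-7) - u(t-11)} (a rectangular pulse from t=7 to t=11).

L{u(t-a)} = e^(-as)/s. L{u(t-7) - u(t-11)} = (e^(-7s) - e^(-11s))/s

Final answer: (e^(-7s) - e^(-11s))/s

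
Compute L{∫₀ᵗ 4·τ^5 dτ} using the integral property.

L{∫₀ᵗ f(τ)dτ} = F(s)/s with f(t) = 4t^5. F(s) = 480/s^6, so L{∫₀ᵗ 4·τ^5 dτ} = (480/s^6)/s = 480/s^7. (Check: ∫₀ᵗ 4·τ^5 dτ = 4t^6/6.)

Final answer: 480/s^7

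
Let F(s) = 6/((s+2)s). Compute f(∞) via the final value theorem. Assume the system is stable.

f(∞) = lim_{s→0} sF(s) = lim_{s→0} 6/(s+2) = 3

Final answer: 3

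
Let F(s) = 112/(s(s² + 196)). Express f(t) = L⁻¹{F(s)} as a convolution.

112/(s(s² + 196)) = (1/s)·(112/(s² + 196)) = L{1}·L{8·sin(14t)}. So f(t) = 1*(8·sin(14t)) = ∫₀ᵗ 8·sin(14τ) dτ

Final answer: ∫₀ᵗ 8·sin(14τ) dτ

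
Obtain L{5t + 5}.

L{5t + 5} = 5·L{t} + 5·L{1} = 5/s² + 5/s

Final answer: 5/s² + 5/s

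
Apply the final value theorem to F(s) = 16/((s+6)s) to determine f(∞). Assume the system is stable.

f(∞) = lim_{s→0} sF(s) = lim_{s→0} 16/(s+6) = 8/3

Final answer: 8/3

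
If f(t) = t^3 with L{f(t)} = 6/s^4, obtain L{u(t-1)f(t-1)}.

Time shift theorem: L{u(t-a)f(t-a)} = e^(-as)F(s). Here a=1, F(s) = 6/s^4, so L{u(t-1)f(t-1)} = e^(-s)·6/s^4

Final answer: e^(-s)·6/s^4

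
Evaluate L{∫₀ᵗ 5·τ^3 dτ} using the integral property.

L{∫₀ᵗ f(τ)dτ} = F(s)/s with f(t) = 5t^3. F(s) = 30/s^4, so L{∫₀ᵗ 5·τ^3 dτ} = (30/s^4)/s = 30/s^5. (Check: ∫₀ᵗ 5·τ^3 dτ = 5t^4/4.)

Final answer: 30/s^5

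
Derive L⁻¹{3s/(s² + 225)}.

This is the form c·s/(s² + a²) with a = 15, c = 3. L⁻¹ = 3·cos(15t)

Final answer: 3·cos(15t)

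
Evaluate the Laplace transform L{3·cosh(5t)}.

L{cosh(ωt)} = s/(s² - ω²), so L{cosh(5t)} = s/(s² - 25). Then L{3·cosh(5t)} = 3·s/(s² - 25) = 3s/(s² - 25)

Final answer: 3s/(s² - 25)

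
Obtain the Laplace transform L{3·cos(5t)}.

L{cos(ωt)} = s/(s² + ω²), so L{cos(5t)} = s/(s² + 25). Then L{3·cos(5t)} = 3·s/(s² + 25) = 3s/(s² + 25)

Final answer: 3s/(s² + 25)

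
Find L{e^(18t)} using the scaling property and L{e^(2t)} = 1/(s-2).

Using L{f(at)} = (1/a)F(s/a) with a=9 and f(t) = e^(2t): L{e^(18t)} = (1/9) · 1/((s/9)-2) = (1/9) · 9/(s-18) = 1/(s-18)

Final answer: 1/(s-18)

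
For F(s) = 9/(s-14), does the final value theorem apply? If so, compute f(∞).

sF(s) = 9s/(s-14) has a pole at s = 14 in the right half-plane. Theorem does NOT apply (unstable system; f(t) = 9·e^(14t) grows without bound).

Final answer: Not applicable (unstable)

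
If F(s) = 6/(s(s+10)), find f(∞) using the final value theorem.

f(∞) = lim_{s→0} s·6/(s(s+10)) = lim_{s→0} 6/(s+10) = 6/10 = 3/5

Final answer: 3/5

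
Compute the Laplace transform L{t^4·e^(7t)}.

L{t^n·e^(at)} = n!/(s-a)^(n+1), so L{t^4·e^(7t)} = 24/(s-7)^5

Final answer: 24/(s-7)^5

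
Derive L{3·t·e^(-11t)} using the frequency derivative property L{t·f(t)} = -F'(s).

L{e^(-11t)} = 1/(s+11). By frequency derivative: L{t·e^(-11t)} = -d/ds[1/(s+11)] = -(-1)/(s+11)² = 1/(s+11)². Then L{3·t·e^(-11t)} = 3·1/(s+11)² = 3/(s+11)²

Final answer: 3/(s+11)²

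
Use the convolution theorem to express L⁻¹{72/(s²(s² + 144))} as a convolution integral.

72/(s²(s² + 144)) = (1/s²)·(72/(s² + 144)) = L{t}·L{6·sin(12t)}. So f(t) = t*(6·sin(12t)) = ∫₀ᵗ 6τ·sin(12(t-τ)) dτ

Final answer: ∫₀ᵗ 6τ·sin(12(t-τ)) dτ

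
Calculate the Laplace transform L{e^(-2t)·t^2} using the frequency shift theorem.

L{e^(at)·t^n} = n!/(s-a)^(n+1), so L{e^(-2t)·t^2} = 2/(s+2)^3

Final answer: 2/(s+2)^3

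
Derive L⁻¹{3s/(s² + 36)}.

This is the form c·s/(s² + a²) with a = 6, c = 3. L⁻¹ = 3·cos(6t)

Final answer: 3·cos(6t)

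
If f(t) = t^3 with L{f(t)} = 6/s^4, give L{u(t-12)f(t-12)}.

Time shift theorem: L{u(t-a)f(t-a)} = e^(-as)F(s). Here a=12, F(s) = 6/s^4, so L{u(t-12)f(t-12)} = e^(-12s)·6/s^4

Final answer: e^(-12s)·6/s^4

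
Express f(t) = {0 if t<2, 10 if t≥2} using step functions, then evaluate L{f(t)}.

f(t) = 10·u(t-2). L{u(t-2)} = e^(-2s)/s, so L{f(t)} = 10·e^(-2s)/s

Final answer: 10·e^(-2s)/s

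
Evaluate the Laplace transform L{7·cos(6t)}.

L{cos(ωt)} = s/(s² + ω²), so L{cos(6t)} = s/(s² + 36). Then L{7·cos(6t)} = 7·s/(s² + 36) = 7s/(s² + 36)

Final answer: 7s/(s² + 36)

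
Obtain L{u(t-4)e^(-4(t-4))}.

u(t-a)f(t-a) with f(t)=e^(-4t). L{e^(-4t)} = 1/(s+4). By time shift: e^(-4s)/(s+4)

Final answer: e^(-4s)/(s+4)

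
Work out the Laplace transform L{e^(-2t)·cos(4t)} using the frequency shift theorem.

Frequency shift: L{e^(at)f(t)} = F(s-a). L{e^(-2t)·cos(4t)} = (s+2)/((s+2)² + 16)

Final answer: (s+2)/((s+2)² + 16)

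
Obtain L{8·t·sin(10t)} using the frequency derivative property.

L{sin(10t)} = 10/(s² + 100). By L{t·f(t)} = -F'(s): -d/ds[10/(s² + 100)] = -(10)·(-2s)/(s² + 100)² = 20s/(s² + 100)². Then L{8·t·sin(10t)} = 8·20s/(s² + 100)² = 160s/(s² + 100)²

Final answer: 160s/(s² + 100)²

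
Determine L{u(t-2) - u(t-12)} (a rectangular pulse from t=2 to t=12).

L{u(t-a)} = e^(-as)/s. L{u(t-2) - u(t-12)} = (e^(-2s) - e^(-12s))/s

Final answer: (e^(-2s) - e^(-12s))/s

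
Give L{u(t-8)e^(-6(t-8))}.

u(t-a)f(t-a) with f(t)=e^(-6t). L{e^(-6t)} = 1/(s+6). By time shift: e^(-8s)/(s+6)

Final answer: e^(-8s)/(s+6)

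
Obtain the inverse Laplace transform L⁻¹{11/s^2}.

L⁻¹{n!/s^(n+1)} = t^n with n=1. So L⁻¹{1/s^2} = t, and L⁻¹{11/s^2} = (11/1)·t = 11·t

Final answer: 11·t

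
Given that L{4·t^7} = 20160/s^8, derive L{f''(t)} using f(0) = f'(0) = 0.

L{f''(t)} = s²F(s) - sf(0) - f'(0) = s²·20160/s^8 - 0 - 0 = 20160/s^6

Final answer: 20160/s^6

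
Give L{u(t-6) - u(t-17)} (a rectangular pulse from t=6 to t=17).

L{u(t-a)} = e^(-as)/s. L{u(t-6) - u(t-17)} = (e^(-6s) - e^(-17s))/s

Final answer: (e^(-6s) - e^(-17s))/s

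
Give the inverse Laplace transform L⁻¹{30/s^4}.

L⁻¹{n!/s^(n+1)} = t^n with n=3. So L⁻¹{6/s^4} = t^3, and L⁻¹{30/s^4} = (30/6)·t^3 = 5·t^3

Final answer: 5·t^3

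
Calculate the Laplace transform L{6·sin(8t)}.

L{sin(ωt)} = ω/(s² + ω²), so L{sin(8t)} = 8/(s² + 64). Then L{6·sin(8t)} = 6·8/(s² + 64) = 48/(s² + 64)

Final answer: 48/(s² + 64)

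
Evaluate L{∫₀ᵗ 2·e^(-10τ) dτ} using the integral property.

L{∫₀ᵗ f(τ)dτ} = F(s)/s with F(s) = 2/(s+10), so L{∫₀ᵗ 2·e^(-10τ) dτ} = 2/(s(s+10))

Final answer: 2/(s(s+10))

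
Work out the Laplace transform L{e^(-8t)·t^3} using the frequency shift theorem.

L{e^(at)·t^n} = n!/(s-a)^(n+1), so L{e^(-8t)·t^3} = 6/(s+8)^4

Final answer: 6/(s+8)^4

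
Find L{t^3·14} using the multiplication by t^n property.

L{14} = 14/s. d^1/ds^1[1/s] = -1/s². d^2/ds^2[1/s] = 2/s^3. d^3/ds^3[1/s] = -6/s^4. So L{t^3} = (-1)^{3}·-6/s^4 = 6/s^4. Then L{t^3·14} = 14·6/s^4 = 84/s^4

Final answer: 84/s^4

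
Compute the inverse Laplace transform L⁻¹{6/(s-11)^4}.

L⁻¹{n!/(s-a)^(n+1)} = t^n·e^(at), so L⁻¹{6/(s-11)^4} = t^3·e^(11t)

Final answer: t^3·e^(11t)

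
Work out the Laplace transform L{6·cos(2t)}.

L{cos(ωt)} = s/(s² + ω²), so L{cos(2t)} = s/(s² + 4). Then L{6·cos(2t)} = 6·s/(s² + 4) = 6s/(s² + 4)

Final answer: 6s/(s² + 4)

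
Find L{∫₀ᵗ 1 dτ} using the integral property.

L{∫₀ᵗ f(τ)dτ} = F(s)/s with f(t) = 1. F(s) = 1/s, so L{∫₀ᵗ 1 dτ} = (1/s)/s = 1/s². (Check: ∫₀ᵗ 1 dτ = t.)

Final answer: 1/s²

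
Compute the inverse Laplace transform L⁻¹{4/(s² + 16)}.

L⁻¹{4/(s² + 16)} = sin(4t)

Final answer: sin(4t)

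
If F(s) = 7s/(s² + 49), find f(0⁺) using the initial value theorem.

f(0⁺) = lim_{s→∞} s·7s/(s² + 49) = lim_{s→∞} 7s²/(s² + 49) = 7

Final answer: 7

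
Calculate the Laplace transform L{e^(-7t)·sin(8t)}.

L{e^(at)·sin(ωt)} = ω/((s-a)² + ω²), so L{e^(-7t)·sin(8t)} = 8/((s+7)² + 64)

Final answer: 8/((s+7)² + 64)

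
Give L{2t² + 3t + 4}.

L{2t² + 3t + 4} = 2·2/s³ + 3/s² + 4/s = 4/s³ + 3/s² + 4/s

Final answer: 4/s³ + 3/s² + 4/s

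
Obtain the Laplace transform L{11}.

L{11} = 11 · L{1} = 11/s

Final answer: 11/s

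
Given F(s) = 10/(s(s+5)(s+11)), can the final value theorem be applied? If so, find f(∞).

Poles of sF(s) = 10/((s+5)(s+11)) are at s = -5 and s = -11, both in the left half-plane. Theorem applies. f(∞) = lim_{s→0} sF(s) = 10/(5·11) = 2/11

Final answer: 2/11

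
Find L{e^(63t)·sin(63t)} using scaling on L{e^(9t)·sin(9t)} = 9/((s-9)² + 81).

Scaling with a=7: L{e^(63t)·sin(63t)} = (1/7) · 9/((s/7-9)² + 81). Simplifying: 63/((s-63)² + 3969)

Final answer: 63/((s-63)² + 3969)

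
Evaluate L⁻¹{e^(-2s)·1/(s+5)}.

L⁻¹{1/(s+5)} = e^(-5t). By the time shift theorem, L⁻¹{e^(-as)F(s)} = u(t-a)f(t-a) with a=2, so L⁻¹{e^(-2s)·1/(s+5)} = u(t-2)·e^(-5(t-2))

Final answer: u(t-2)·e^(-5(t-2))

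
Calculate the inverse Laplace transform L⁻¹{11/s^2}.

L⁻¹{n!/s^(n+1)} = t^n with n=1. So L⁻¹{1/s^2} = t, and L⁻¹{11/s^2} = (11/1)·t = 11·t

Final answer: 11·t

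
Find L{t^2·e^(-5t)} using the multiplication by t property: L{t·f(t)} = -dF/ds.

Using L{t^n·e^(at)} = n!/(s-a)^(n+1), L{t^2·e^(-5t)} = 2/(s+5)^3

Final answer: 2/(s+5)^3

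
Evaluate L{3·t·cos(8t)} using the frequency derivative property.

L{cos(8t)} = s/(s² + 64). Derivative: d/ds[s/(s² + 64)] = [(s² + 64) - s·2s]/(s² + 64)² = (64 - s²)/(s² + 64)². So L{t·cos(8t)} = -F'(s) = (s² - 64)/(s² + 64)². Then L{3·t·cos(8t)} = 3·(s² - 64)/(s² + 64)²

Final answer: 3·(s² - 64)/(s² + 64)²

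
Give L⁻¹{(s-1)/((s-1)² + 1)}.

Using frequency shift: L⁻¹{(s-a)/((s-a)² + b²)} = e^(at)cos(bt). Here a=1, b=1

Final answer: e^t·cos(t)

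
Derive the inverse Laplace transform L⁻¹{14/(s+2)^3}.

L⁻¹{n!/(s-a)^(n+1)} = t^n·e^(at) with n=2, a=-2. So L⁻¹{2/(s+2)^3} = t^2·e^(-2t), and L⁻¹{14/(s+2)^3} = (14/2)·t^2·e^(-2t) = 7·t^2·e^(-2t)

Final answer: 7·t^2·e^(-2t)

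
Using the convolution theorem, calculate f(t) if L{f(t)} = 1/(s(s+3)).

1/(s(s+3)) = (1/s)·(1/(s+3)) = L{1}·L{e^(-3t)}. By convolution, f(t) = 1*e^(-3t) = ∫₀ᵗ 1·e^(-3τ) dτ = (1 - e^(-3t))/3

Final answer: (1 - e^(-3t))/3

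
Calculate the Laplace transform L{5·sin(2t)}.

L{sin(ωt)} = ω/(s² + ω²), so L{sin(2t)} = 2/(s² + 4). Then L{5·sin(2t)} = 5·2/(s² + 4) = 10/(s² + 4)

Final answer: 10/(s² + 4)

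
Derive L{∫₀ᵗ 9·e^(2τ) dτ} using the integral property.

L{∫₀ᵗ f(τ)dτ} = F(s)/s with F(s) = 9/(s-2), so L{∫₀ᵗ 9·e^(2τ) dτ} = 9/(s(s-2))

Final answer: 9/(s(s-2))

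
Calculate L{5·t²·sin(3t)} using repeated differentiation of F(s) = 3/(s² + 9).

F(s) = 3/(s² + 9). F'(s) = -6s/(s² + 9)². F''(s) = -6(9 - 3s²)/(s² + 9)³ = (18s² - 54)/(s² + 9)³. So L{t²·sin(3t)} = (-1)² F''(s) = (18s² - 54)/(s² + 9)³. Then L{5·t²·sin(3t)} = 5·(18s² - 54)/(s² + 9)³ = (90s² - 270)/(s² + 9)³

Final answer: (90s² - 270)/(s² + 9)³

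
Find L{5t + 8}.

L{5t + 8} = 5·L{t} + 8·L{1} = 5/s² + 8/s

Final answer: 5/s² + 8/s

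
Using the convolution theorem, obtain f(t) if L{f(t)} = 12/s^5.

12/s^5 = (12/s)·(1/s^4) = L{12}·L{t^3/6}. By convolution, f(t) = 12*t^3/6 = ∫₀ᵗ 12·τ^3/6 dτ = 12·t^4/24

Final answer: 12·t^4/24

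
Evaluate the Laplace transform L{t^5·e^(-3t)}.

L{t^n·e^(at)} = n!/(s-a)^(n+1), so L{t^5·e^(-3t)} = 120/(s+3)^6

Final answer: 120/(s+3)^6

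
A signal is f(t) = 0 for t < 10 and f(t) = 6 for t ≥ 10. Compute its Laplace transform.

f(t) = 6·u(t-10). L{u(t-10)} = e^(-10s)/s, so L{f(t)} = 6·e^(-10s)/s

Final answer: 6·e^(-10s)/s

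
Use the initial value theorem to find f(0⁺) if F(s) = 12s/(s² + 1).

f(0⁺) = lim_{s→∞} s·12s/(s² + 1) = lim_{s→∞} 12s²/(s² + 1) = 12

Final answer: 12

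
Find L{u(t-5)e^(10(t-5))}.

u(t-a)f(t-a) with f(t)=e^(10t). L{e^(10t)} = 1/(s-10). By time shift: e^(-5s)/(s-10)

Final answer: e^(-5s)/(s-10)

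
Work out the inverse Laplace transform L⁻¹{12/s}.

L⁻¹{c/s} = c, so L⁻¹{12/s} = 12

Final answer: 12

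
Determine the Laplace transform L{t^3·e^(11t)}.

L{t^n·e^(at)} = n!/(s-a)^(n+1), so L{t^3·e^(11t)} = 6/(s-11)^4

Final answer: 6/(s-11)^4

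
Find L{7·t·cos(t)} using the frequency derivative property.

L{cos(t)} = s/(s² + 1). Derivative: d/ds[s/(s² + 1)] = [(s² + 1) - s·2s]/(s² + 1)² = (1 - s²)/(s² + 1)². So L{t·cos(t)} = -F'(s) = (s² - 1)/(s² + 1)². Then L{7·t·cos(t)} = 7·(s² - 1)/(s² + 1)²

Final answer: 7·(s² - 1)/(s² + 1)²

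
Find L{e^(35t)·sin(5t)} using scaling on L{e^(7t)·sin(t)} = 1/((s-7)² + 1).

Scaling with a=5: L{e^(35t)·sin(5t)} = (1/5) · 1/((s/5-7)² + 1). Simplifying: 5/((s-35)² + 25)

Final answer: 5/((s-35)² + 25)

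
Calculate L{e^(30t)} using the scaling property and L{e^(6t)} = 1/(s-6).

Using L{f(at)} = (1/a)F(s/a) with a=5 and f(t) = e^(6t): L{e^(30t)} = (1/5) · 1/((s/5)-6) = (1/5) · 5/(s-30) = 1/(s-30)

Final answer: 1/(s-30)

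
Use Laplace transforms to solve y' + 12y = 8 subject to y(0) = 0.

sY + 12Y = 8/s. Y = 8/(s(s+12)). Partial fractions: Y = 2/3/s - 2/3/(s+12)

Final answer: y(t) = 2/3(1 - e^(-12t))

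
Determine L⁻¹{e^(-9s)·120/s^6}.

L⁻¹{120/s^6} = t^5. By the time shift theorem, L⁻¹{e^(-as)F(s)} = u(t-a)f(t-a) with a=9, so L⁻¹{e^(-9s)·120/s^6} = u(t-9)·(t-9)^5

Final answer: u(t-9)·(t-9)^5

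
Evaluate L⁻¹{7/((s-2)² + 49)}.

Form: b/((s-a)² + b²) → e^(at)sin(bt). With a=2, b=7

Final answer: e^(2t)·sin(7t)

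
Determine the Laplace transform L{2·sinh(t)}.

L{sinh(ωt)} = ω/(s² - ω²), so L{sinh(t)} = 1/(s² - 1). Then L{2·sinh(t)} = 2·1/(s² - 1) = 2/(s² - 1)

Final answer: 2/(s² - 1)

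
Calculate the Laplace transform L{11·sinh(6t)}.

L{sinh(ωt)} = ω/(s² - ω²), so L{sinh(6t)} = 6/(s² - 36). Then L{11·sinh(6t)} = 11·6/(s² - 36) = 66/(s² - 36)

Final answer: 66/(s² - 36)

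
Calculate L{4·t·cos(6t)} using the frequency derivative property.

L{cos(6t)} = s/(s² + 36). Derivative: d/ds[s/(s² + 36)] = [(s² + 36) - s·2s]/(s² + 36)² = (36 - s²)/(s² + 36)². So L{t·cos(6t)} = -F'(s) = (s² - 36)/(s² + 36)². Then L{4·t·cos(6t)} = 4·(s² - 36)/(s² + 36)²

Final answer: 4·(s² - 36)/(s² + 36)²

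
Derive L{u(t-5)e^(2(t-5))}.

u(t-a)f(t-a) with f(t)=e^(2t). L{e^(2t)} = 1/(s-2). By time shift: e^(-5s)/(s-2)

Final answer: e^(-5s)/(s-2)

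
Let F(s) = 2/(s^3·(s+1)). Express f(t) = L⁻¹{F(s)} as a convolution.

2/(s^3·(s+1)) = (2/s^3)·(1/(s+1)) = L{t^2}·L{e^(-t)}. So f(t) = t^2*e^(-t) = ∫₀ᵗ τ^2·e^(-(t-τ)) dτ

Final answer: ∫₀ᵗ τ^2·e^(-(t-τ)) dτ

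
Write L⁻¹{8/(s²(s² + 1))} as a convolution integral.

8/(s²(s² + 1)) = (1/s²)·(8/(s² + 1)) = L{t}·L{8·sin(t)}. So f(t) = t*(8·sin(t)) = ∫₀ᵗ 8τ·sin((t-τ)) dτ

Final answer: ∫₀ᵗ 8τ·sin((t-τ)) dτ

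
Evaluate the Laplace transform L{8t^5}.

L{8t^5} = 8 · L{t^5} = 8 · 120/s^6 = 960/s^6

Final answer: 960/s^6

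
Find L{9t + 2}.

L{9t + 2} = 9·L{t} + 2·L{1} = 9/s² + 2/s

Final answer: 9/s² + 2/s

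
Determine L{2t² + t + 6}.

L{2t² + t + 6} = 2·2/s³ + 1/s² + 6/s = 4/s³ + 1/s² + 6/s

Final answer: 4/s³ + 1/s² + 6/s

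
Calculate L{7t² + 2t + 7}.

L{7t² + 2t + 7} = 7·2/s³ + 2/s² + 7/s = 14/s³ + 2/s² + 7/s

Final answer: 14/s³ + 2/s² + 7/s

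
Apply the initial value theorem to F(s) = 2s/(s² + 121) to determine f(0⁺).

f(0⁺) = lim_{s→∞} s·2s/(s² + 121) = lim_{s→∞} 2s²/(s² + 121) = 2

Final answer: 2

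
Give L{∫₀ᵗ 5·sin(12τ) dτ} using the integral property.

L{∫₀ᵗ f(τ)dτ} = F(s)/s with F(s) = 60/(s² + 144), so the result is (60/(s² + 144))/s = 60/(s(s² + 144))

Final answer: 60/(s(s² + 144))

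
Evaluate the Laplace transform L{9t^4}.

L{9t^4} = 9 · L{t^4} = 9 · 24/s^5 = 216/s^5

Final answer: 216/s^5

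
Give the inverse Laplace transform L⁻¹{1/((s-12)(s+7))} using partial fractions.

Decompose: A/(s-12) + B/(s+7). A = 1/19, B = -1/19. f(t) = (e^(12t) - e^(-7t))/19

Final answer: (e^(12t) - e^(-7t))/19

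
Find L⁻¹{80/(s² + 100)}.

This is the form c·a/(s² + a²) with a = 10, c = 8. L⁻¹ = 8·sin(10t)

Final answer: 8·sin(10t)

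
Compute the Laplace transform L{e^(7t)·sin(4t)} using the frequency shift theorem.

Frequency shift: L{e^(at)f(t)} = F(s-a). L{e^(7t)·sin(4t)} = 4/((s-7)² + 16)

Final answer: 4/((s-7)² + 16)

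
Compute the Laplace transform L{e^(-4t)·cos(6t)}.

L{e^(at)·cos(ωt)} = (s-a)/((s-a)² + ω²), so L{e^(-4t)·cos(6t)} = (s+4)/((s+4)² + 36)

Final answer: (s+4)/((s+4)² + 36)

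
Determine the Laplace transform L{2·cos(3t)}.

L{cos(ωt)} = s/(s² + ω²), so L{cos(3t)} = s/(s² + 9). Then L{2·cos(3t)} = 2·s/(s² + 9) = 2s/(s² + 9)

Final answer: 2s/(s² + 9)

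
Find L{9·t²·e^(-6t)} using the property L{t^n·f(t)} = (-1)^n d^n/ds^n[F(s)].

L{e^(-6t)} = 1/(s+6). d/ds[1/(s+6)] = -1/(s+6)². d²/ds²[1/(s+6)] = 2/(s+6)³. So L{t²·e^(-6t)} = (-1)² · 2/(s+6)³ = 2/(s+6)³. Then L{9·t²·e^(-6t)} = 9·2/(s+6)³ = 18/(s+6)³

Final answer: 18/(s+6)³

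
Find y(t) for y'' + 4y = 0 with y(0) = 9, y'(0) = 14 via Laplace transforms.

L{y''} + 4L{y} = 0. s²Y - 9s - 14 + 4Y = 0. Y(s² + 4) = 9s + 14. Y = (9s + 14)/(s² + 4). Inverting: y(t) = 9cos(2t) + 7sin(2t)

Final answer: y(t) = 9cos(2t) + 7sin(2t)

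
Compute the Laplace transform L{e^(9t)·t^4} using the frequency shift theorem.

L{e^(at)·t^n} = n!/(s-a)^(n+1), so L{e^(9t)·t^4} = 24/(s-9)^5

Final answer: 24/(s-9)^5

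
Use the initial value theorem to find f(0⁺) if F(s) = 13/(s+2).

f(0⁺) = lim_{s→∞} s·13/(s+2) = lim_{s→∞} 13s/(s+2) = 13

Final answer: 13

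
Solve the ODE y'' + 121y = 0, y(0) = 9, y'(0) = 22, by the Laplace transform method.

L{y''} + 121L{y} = 0. s²Y - 9s - 22 + 121Y = 0. Y(s² + 121) = 9s + 22. Y = (9s + 22)/(s² + 121). Inverting: y(t) = 9cos(11t) + 2sin(11t)

Final answer: y(t) = 9cos(11t) + 2sin(11t)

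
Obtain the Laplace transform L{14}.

L{14} = 14 · L{1} = 14/s

Final answer: 14/s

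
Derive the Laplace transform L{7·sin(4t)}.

L{sin(ωt)} = ω/(s² + ω²), so L{sin(4t)} = 4/(s² + 16). Then L{7·sin(4t)} = 7·4/(s² + 16) = 28/(s² + 16)

Final answer: 28/(s² + 16)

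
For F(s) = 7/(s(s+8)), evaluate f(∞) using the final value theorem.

f(∞) = lim_{s→0} s·7/(s(s+8)) = lim_{s→0} 7/(s+8) = 7/8 = 7/8

Final answer: 7/8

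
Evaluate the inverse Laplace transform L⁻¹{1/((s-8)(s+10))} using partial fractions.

Decompose: A/(s-8) + B/(s+10). A = 1/18, B = -1/18. f(t) = (e^(8t) - e^(-10t))/18

Final answer: (e^(8t) - e^(-10t))/18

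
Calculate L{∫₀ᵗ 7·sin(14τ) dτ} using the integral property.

L{∫₀ᵗ f(τ)dτ} = F(s)/s with F(s) = 98/(s² + 196), so the result is (98/(s² + 196))/s = 98/(s(s² + 196))

Final answer: 98/(s(s² + 196))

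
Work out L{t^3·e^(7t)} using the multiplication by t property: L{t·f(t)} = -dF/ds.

Using L{t^n·e^(at)} = n!/(s-a)^(n+1), L{t^3·e^(7t)} = 6/(s-7)^4

Final answer: 6/(s-7)^4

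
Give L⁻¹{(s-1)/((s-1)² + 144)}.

Using frequency shift: L⁻¹{(s-a)/((s-a)² + b²)} = e^(at)cos(bt). Here a=1, b=12

Final answer: e^t·cos(12t)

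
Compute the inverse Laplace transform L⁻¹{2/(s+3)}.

L⁻¹{1/(s-a)} = e^(at), so L⁻¹{1/(s+3)} = e^(-3t), and L⁻¹{2/(s+3)} = 2·e^(-3t)

Final answer: 2·e^(-3t)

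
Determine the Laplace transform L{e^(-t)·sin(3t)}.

L{e^(at)·sin(ωt)} = ω/((s-a)² + ω²), so L{e^(-t)·sin(3t)} = 3/((s+1)² + 9)

Final answer: 3/((s+1)² + 9)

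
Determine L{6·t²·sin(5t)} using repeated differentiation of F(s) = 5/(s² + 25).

F(s) = 5/(s² + 25). F'(s) = -10s/(s² + 25)². F''(s) = -10(25 - 3s²)/(s² + 25)³ = (30s² - 250)/(s² + 25)³. So L{t²·sin(5t)} = (-1)² F''(s) = (30s² - 250)/(s² + 25)³. Then L{6·t²·sin(5t)} = 6·(30s² - 250)/(s² + 25)³ = (180s² - 1500)/(s² + 25)³

Final answer: (180s² - 1500)/(s² + 25)³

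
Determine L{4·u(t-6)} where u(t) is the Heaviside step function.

L{u(t-a)} = e^(-as)/s. Here a=6, so L{u(t-6)} = e^(-6s)/s, and L{4·u(t-6)} = 4·e^(-6s)/s

Final answer: 4·e^(-6s)/s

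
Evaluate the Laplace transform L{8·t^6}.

L{t^n} = n!/s^(n+1), so L{t^6} = 720/s^7. Then L{8·t^6} = 8·720/s^7 = 5760/s^7

Final answer: 5760/s^7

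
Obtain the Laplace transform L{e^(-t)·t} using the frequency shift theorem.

L{e^(at)·t^n} = n!/(s-a)^(n+1), so L{e^(-t)·t} = 1/(s+1)^2

Final answer: 1/(s+1)^2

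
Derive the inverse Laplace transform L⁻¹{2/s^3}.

L⁻¹{n!/s^(n+1)} = t^n with n=2. So L⁻¹{2/s^3} = t^2

Final answer: t^2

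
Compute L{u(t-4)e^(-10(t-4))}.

u(t-a)f(t-a) with f(t)=e^(-10t). L{e^(-10t)} = 1/(s+10). By time shift: e^(-4s)/(s+10)

Final answer: e^(-4s)/(s+10)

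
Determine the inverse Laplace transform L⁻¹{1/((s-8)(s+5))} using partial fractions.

Decompose: A/(s-8) + B/(s+5). A = 1/13, B = -1/13. f(t) = (e^(8t) - e^(-5t))/13

Final answer: (e^(8t) - e^(-5t))/13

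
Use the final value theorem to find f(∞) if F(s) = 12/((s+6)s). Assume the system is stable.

f(∞) = lim_{s→0} sF(s) = lim_{s→0} 12/(s+6) = 2

Final answer: 2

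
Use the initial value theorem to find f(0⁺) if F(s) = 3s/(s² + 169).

f(0⁺) = lim_{s→∞} s·3s/(s² + 169) = lim_{s→∞} 3s²/(s² + 169) = 3

Final answer: 3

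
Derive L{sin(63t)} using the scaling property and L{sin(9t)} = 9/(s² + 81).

Using L{f(at)} = (1/a)F(s/a) with a=7: L{sin(63t)} = (1/7) · 9/((s/7)² + 81) = (1/7) · 9·49/(s² + 3969) = 63/(s² + 3969)

Final answer: 63/(s² + 3969)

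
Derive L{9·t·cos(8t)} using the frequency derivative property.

L{cos(8t)} = s/(s² + 64). Derivative: d/ds[s/(s² + 64)] = [(s² + 64) - s·2s]/(s² + 64)² = (64 - s²)/(s² + 64)². So L{t·cos(8t)} = -F'(s) = (s² - 64)/(s² + 64)². Then L{9·t·cos(8t)} = 9·(s² - 64)/(s² + 64)²

Final answer: 9·(s² - 64)/(s² + 64)²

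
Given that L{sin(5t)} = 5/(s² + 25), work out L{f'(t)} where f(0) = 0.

L{f'(t)} = s·F(s) - f(0) = s·5/(s² + 25) - 0 = 5s/(s² + 25)

Final answer: 5s/(s² + 25)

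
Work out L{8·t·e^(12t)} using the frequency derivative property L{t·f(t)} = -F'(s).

L{e^(12t)} = 1/(s-12). By frequency derivative: L{t·e^(12t)} = -d/ds[1/(s-12)] = -(-1)/(s-12)² = 1/(s-12)². Then L{8·t·e^(12t)} = 8·1/(s-12)² = 8/(s-12)²

Final answer: 8/(s-12)²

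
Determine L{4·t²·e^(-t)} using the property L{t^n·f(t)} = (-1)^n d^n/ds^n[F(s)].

L{e^(-t)} = 1/(s+1). d/ds[1/(s+1)] = -1/(s+1)². d²/ds²[1/(s+1)] = 2/(s+1)³. So L{t²·e^(-t)} = (-1)² · 2/(s+1)³ = 2/(s+1)³. Then L{4·t²·e^(-t)} = 4·2/(s+1)³ = 8/(s+1)³

Final answer: 8/(s+1)³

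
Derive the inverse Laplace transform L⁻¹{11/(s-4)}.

L⁻¹{1/(s-a)} = e^(at), so L⁻¹{1/(s-4)} = e^(4t), and L⁻¹{11/(s-4)} = 11·e^(4t)

Final answer: 11·e^(4t)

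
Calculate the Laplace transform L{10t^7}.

L{10t^7} = 10 · L{t^7} = 10 · 5040/s^8 = 50400/s^8

Final answer: 50400/s^8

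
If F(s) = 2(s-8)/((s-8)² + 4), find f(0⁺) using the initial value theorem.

f(0⁺) = lim_{s→∞} sF(s) = lim_{s→∞} 2s(s-8)/((s-8)² + 4) = 2

Final answer: 2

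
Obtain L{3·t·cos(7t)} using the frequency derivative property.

L{cos(7t)} = s/(s² + 49). Derivative: d/ds[s/(s² + 49)] = [(s² + 49) - s·2s]/(s² + 49)² = (49 - s²)/(s² + 49)². So L{t·cos(7t)} = -F'(s) = (s² - 49)/(s² + 49)². Then L{3·t·cos(7t)} = 3·(s² - 49)/(s² + 49)²

Final answer: 3·(s² - 49)/(s² + 49)²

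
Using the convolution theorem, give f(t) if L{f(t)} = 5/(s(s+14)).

5/(s(s+14)) = (5/s)·(1/(s+14)) = L{5}·L{e^(-14t)}. By convolution, f(t) = 5*e^(-14t) = ∫₀ᵗ 5·e^(-14τ) dτ = 5·(1 - e^(-14t))/14

Final answer: 5·(1 - e^(-14t))/14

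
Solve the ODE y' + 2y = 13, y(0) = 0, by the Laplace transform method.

sY + 2Y = 13/s. Y = 13/(s(s+2)). Partial fractions: Y = 13/2/s - 13/2/(s+2)

Final answer: y(t) = 13/2(1 - e^(-2t))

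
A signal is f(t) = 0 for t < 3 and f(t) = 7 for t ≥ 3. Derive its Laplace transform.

f(t) = 7·u(t-3). L{u(t-3)} = e^(-3s)/s, so L{f(t)} = 7·e^(-3s)/s

Final answer: 7·e^(-3s)/s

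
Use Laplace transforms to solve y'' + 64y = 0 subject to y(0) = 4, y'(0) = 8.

L{y''} + 64L{y} = 0. s²Y - 4s - 8 + 64Y = 0. Y(s² + 64) = 4s + 8. Y = (4s + 8)/(s² + 64). Inverting: y(t) = 4cos(8t) + sin(8t)

Final answer: y(t) = 4cos(8t) + sin(8t)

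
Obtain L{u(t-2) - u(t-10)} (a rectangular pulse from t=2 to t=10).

L{u(t-a)} = e^(-as)/s. L{u(t-2) - u(t-10)} = (e^(-2s) - e^(-10s))/s

Final answer: (e^(-2s) - e^(-10s))/s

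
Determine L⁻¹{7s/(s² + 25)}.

This is the form c·s/(s² + a²) with a = 5, c = 7. L⁻¹ = 7·cos(5t)

Final answer: 7·cos(5t)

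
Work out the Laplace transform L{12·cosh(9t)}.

L{cosh(ωt)} = s/(s² - ω²), so L{cosh(9t)} = s/(s² - 81). Then L{12·cosh(9t)} = 12·s/(s² - 81) = 12s/(s² - 81)

Final answer: 12s/(s² - 81)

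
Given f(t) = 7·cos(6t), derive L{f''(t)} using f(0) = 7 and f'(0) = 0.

F(s) = 7s/(s² + 36). L{f''(t)} = s²F(s) - sf(0) - f'(0) = 7s³/(s² + 36) - 7s = (7s³ - 7s(s² + 36))/(s² + 36) = -252s/(s² + 36)

Final answer: -252s/(s² + 36)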